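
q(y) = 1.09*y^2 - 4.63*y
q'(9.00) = 14.99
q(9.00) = 46.62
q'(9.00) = 14.99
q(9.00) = 46.62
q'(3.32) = 2.61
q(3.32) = -3.36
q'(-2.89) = -10.93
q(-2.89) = 22.48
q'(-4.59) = -14.64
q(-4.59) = 44.22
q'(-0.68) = -6.11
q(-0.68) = 3.65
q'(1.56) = -1.23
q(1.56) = -4.57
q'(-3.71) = -12.72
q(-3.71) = 32.18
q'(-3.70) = -12.70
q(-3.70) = 32.05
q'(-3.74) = -12.78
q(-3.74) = 32.56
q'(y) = 2.18*y - 4.63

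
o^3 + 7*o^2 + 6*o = o*(o + 1)*(o + 6)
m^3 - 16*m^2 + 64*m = m*(m - 8)^2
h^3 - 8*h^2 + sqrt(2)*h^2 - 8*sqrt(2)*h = h*(h - 8)*(h + sqrt(2))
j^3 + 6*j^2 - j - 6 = (j - 1)*(j + 1)*(j + 6)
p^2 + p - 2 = (p - 1)*(p + 2)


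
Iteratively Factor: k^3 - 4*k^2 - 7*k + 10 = (k + 2)*(k^2 - 6*k + 5) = (k - 1)*(k + 2)*(k - 5)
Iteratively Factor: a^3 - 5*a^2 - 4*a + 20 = (a - 2)*(a^2 - 3*a - 10) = (a - 5)*(a - 2)*(a + 2)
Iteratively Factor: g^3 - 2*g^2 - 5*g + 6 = (g - 3)*(g^2 + g - 2) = (g - 3)*(g - 1)*(g + 2)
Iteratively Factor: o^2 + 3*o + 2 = (o + 2)*(o + 1)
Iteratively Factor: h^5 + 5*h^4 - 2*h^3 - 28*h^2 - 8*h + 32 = (h - 2)*(h^4 + 7*h^3 + 12*h^2 - 4*h - 16) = (h - 2)*(h + 2)*(h^3 + 5*h^2 + 2*h - 8) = (h - 2)*(h + 2)^2*(h^2 + 3*h - 4) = (h - 2)*(h + 2)^2*(h + 4)*(h - 1)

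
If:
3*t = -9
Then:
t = -3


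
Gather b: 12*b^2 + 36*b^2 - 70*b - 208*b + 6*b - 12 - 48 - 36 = 48*b^2 - 272*b - 96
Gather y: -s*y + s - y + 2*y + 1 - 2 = s + y*(1 - s) - 1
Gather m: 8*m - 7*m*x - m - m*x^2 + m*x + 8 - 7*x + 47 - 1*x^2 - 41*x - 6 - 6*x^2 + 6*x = m*(-x^2 - 6*x + 7) - 7*x^2 - 42*x + 49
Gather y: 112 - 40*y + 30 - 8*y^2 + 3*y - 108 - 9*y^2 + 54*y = -17*y^2 + 17*y + 34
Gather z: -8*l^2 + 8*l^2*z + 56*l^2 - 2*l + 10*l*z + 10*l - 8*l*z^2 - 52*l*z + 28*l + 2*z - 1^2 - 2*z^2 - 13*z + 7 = 48*l^2 + 36*l + z^2*(-8*l - 2) + z*(8*l^2 - 42*l - 11) + 6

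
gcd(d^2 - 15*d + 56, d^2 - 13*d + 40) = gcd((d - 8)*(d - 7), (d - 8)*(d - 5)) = d - 8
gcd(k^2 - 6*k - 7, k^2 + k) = k + 1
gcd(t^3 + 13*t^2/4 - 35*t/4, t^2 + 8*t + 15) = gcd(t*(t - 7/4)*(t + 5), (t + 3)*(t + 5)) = t + 5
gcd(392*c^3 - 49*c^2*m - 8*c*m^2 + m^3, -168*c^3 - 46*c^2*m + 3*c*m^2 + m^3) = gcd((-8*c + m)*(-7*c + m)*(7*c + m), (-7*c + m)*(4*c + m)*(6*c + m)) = 7*c - m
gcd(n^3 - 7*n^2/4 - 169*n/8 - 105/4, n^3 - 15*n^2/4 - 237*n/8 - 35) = n^2 + 17*n/4 + 35/8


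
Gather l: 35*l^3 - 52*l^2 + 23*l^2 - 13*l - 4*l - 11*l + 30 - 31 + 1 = 35*l^3 - 29*l^2 - 28*l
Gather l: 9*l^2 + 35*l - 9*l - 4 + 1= 9*l^2 + 26*l - 3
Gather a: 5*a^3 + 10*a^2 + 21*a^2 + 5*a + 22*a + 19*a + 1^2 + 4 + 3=5*a^3 + 31*a^2 + 46*a + 8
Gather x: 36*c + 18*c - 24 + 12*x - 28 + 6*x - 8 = 54*c + 18*x - 60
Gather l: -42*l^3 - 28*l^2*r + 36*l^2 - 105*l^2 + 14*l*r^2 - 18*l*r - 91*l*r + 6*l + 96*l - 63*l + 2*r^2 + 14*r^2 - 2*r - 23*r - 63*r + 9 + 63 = -42*l^3 + l^2*(-28*r - 69) + l*(14*r^2 - 109*r + 39) + 16*r^2 - 88*r + 72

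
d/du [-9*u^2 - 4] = -18*u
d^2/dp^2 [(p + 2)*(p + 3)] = 2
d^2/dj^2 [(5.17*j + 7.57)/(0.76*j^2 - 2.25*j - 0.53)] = ((11.7586 - 23.5752*j)*(-0.76*j^2 + 2.25*j + 0.53) - (1.52*j - 2.25)*(3.04*j - 4.5)*(5.17*j + 7.57))/(-0.76*j^2 + 2.25*j + 0.53)^3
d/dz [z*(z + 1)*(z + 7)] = 3*z^2 + 16*z + 7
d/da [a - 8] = 1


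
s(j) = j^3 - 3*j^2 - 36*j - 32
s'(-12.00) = 468.00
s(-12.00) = -1760.00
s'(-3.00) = 9.00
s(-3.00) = 22.00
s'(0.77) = -38.84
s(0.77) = -61.04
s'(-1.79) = -15.65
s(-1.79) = 17.09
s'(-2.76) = 3.41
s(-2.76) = 23.48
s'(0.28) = -37.44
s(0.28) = -42.29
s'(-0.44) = -32.78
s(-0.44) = -16.83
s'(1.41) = -38.50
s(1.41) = -85.92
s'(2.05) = -35.69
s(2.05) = -109.79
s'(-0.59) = -31.42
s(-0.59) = -12.01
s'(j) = 3*j^2 - 6*j - 36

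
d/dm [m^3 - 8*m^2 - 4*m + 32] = 3*m^2 - 16*m - 4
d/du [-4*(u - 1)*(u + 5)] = -8*u - 16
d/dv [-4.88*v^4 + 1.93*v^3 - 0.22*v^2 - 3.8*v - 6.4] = -19.52*v^3 + 5.79*v^2 - 0.44*v - 3.8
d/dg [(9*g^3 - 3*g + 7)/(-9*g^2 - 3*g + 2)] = 3*(-27*g^4 - 18*g^3 + 9*g^2 + 42*g + 5)/(81*g^4 + 54*g^3 - 27*g^2 - 12*g + 4)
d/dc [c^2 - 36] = 2*c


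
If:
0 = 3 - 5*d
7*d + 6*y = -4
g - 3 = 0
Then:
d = 3/5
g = 3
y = -41/30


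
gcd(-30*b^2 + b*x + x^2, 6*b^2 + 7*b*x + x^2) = 6*b + x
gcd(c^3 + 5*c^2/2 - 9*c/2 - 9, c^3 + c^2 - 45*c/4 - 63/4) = c^2 + 9*c/2 + 9/2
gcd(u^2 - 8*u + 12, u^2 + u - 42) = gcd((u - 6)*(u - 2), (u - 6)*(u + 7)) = u - 6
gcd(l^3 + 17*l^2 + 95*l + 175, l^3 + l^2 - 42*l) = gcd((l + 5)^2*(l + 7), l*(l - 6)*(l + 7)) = l + 7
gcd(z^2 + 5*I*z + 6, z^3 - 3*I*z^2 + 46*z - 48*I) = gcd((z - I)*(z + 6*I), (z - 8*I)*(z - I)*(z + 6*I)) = z^2 + 5*I*z + 6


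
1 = 1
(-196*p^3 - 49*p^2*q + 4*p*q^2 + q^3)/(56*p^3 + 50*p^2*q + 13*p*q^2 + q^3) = (-7*p + q)/(2*p + q)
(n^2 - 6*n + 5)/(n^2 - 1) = (n - 5)/(n + 1)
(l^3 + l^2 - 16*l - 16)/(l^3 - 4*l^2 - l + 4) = (l + 4)/(l - 1)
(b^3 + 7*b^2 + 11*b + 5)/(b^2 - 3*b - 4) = (b^2 + 6*b + 5)/(b - 4)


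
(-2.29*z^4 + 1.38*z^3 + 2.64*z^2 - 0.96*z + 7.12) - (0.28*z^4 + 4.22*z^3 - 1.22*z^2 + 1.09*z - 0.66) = -2.57*z^4 - 2.84*z^3 + 3.86*z^2 - 2.05*z + 7.78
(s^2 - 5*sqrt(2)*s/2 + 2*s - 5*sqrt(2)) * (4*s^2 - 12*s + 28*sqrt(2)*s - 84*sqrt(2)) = 4*s^4 - 4*s^3 + 18*sqrt(2)*s^3 - 164*s^2 - 18*sqrt(2)*s^2 - 108*sqrt(2)*s + 140*s + 840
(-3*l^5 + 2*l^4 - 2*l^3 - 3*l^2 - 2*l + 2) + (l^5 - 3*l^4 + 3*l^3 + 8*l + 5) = -2*l^5 - l^4 + l^3 - 3*l^2 + 6*l + 7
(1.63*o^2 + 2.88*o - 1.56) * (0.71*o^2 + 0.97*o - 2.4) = 1.1573*o^4 + 3.6259*o^3 - 2.226*o^2 - 8.4252*o + 3.744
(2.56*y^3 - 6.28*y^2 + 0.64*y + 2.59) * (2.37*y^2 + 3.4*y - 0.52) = 6.0672*y^5 - 6.1796*y^4 - 21.1664*y^3 + 11.5799*y^2 + 8.4732*y - 1.3468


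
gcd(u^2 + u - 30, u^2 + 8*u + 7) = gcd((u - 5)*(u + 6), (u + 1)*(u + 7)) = 1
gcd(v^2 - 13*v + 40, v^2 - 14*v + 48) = v - 8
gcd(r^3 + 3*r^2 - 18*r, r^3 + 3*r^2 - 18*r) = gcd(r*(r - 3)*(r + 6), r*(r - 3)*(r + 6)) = r^3 + 3*r^2 - 18*r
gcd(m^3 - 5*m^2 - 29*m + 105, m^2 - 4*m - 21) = m - 7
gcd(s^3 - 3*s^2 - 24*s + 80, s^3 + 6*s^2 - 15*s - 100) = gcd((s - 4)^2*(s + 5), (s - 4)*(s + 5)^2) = s^2 + s - 20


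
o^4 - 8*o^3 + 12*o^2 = o^2*(o - 6)*(o - 2)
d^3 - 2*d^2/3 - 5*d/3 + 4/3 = (d - 1)^2*(d + 4/3)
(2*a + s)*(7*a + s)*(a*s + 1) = 14*a^3*s + 9*a^2*s^2 + 14*a^2 + a*s^3 + 9*a*s + s^2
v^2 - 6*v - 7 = (v - 7)*(v + 1)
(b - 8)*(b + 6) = b^2 - 2*b - 48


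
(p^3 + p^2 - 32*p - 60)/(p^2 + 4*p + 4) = (p^2 - p - 30)/(p + 2)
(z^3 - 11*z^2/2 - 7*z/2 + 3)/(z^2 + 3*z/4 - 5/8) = 4*(z^2 - 5*z - 6)/(4*z + 5)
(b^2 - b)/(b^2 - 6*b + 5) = b/(b - 5)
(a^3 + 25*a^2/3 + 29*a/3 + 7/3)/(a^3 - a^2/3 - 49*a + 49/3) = (3*a^2 + 4*a + 1)/(3*a^2 - 22*a + 7)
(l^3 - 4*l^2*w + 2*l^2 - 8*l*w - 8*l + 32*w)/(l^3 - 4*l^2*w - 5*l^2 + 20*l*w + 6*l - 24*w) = (l + 4)/(l - 3)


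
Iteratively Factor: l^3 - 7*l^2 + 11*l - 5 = (l - 5)*(l^2 - 2*l + 1) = (l - 5)*(l - 1)*(l - 1)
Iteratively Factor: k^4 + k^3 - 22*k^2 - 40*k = (k + 2)*(k^3 - k^2 - 20*k) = (k - 5)*(k + 2)*(k^2 + 4*k) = (k - 5)*(k + 2)*(k + 4)*(k)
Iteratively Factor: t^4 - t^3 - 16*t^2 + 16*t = (t - 4)*(t^3 + 3*t^2 - 4*t) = t*(t - 4)*(t^2 + 3*t - 4) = t*(t - 4)*(t - 1)*(t + 4)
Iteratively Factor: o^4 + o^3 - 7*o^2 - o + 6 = (o + 1)*(o^3 - 7*o + 6) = (o - 1)*(o + 1)*(o^2 + o - 6) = (o - 2)*(o - 1)*(o + 1)*(o + 3)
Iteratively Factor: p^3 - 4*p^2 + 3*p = (p - 1)*(p^2 - 3*p) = p*(p - 1)*(p - 3)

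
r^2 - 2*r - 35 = (r - 7)*(r + 5)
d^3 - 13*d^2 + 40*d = d*(d - 8)*(d - 5)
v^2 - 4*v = v*(v - 4)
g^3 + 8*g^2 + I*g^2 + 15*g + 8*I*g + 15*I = (g + 3)*(g + 5)*(g + I)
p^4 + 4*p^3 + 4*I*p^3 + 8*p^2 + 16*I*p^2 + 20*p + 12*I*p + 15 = (p + 1)*(p + 3)*(p - I)*(p + 5*I)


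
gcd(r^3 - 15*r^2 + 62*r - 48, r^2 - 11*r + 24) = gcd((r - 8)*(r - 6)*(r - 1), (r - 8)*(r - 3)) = r - 8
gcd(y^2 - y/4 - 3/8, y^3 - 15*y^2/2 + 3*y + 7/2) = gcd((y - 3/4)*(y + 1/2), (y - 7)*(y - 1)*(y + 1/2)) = y + 1/2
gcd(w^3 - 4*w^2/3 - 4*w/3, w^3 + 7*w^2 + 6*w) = w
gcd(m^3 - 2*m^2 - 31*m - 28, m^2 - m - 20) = m + 4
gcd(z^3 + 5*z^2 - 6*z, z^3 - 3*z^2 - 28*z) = z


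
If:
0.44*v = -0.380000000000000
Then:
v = -0.86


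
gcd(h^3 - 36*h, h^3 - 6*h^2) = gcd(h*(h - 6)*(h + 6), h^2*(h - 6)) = h^2 - 6*h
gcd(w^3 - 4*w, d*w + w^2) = w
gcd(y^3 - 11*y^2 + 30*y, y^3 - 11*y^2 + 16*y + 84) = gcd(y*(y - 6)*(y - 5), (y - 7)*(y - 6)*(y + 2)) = y - 6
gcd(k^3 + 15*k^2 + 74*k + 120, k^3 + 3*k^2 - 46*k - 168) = k^2 + 10*k + 24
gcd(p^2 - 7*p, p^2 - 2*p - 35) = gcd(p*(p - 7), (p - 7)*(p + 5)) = p - 7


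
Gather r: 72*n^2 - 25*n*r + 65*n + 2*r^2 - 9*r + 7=72*n^2 + 65*n + 2*r^2 + r*(-25*n - 9) + 7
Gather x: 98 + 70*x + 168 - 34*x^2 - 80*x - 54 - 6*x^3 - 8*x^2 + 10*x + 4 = -6*x^3 - 42*x^2 + 216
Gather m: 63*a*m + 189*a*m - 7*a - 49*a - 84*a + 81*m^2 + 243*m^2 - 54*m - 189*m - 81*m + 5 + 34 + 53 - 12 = -140*a + 324*m^2 + m*(252*a - 324) + 80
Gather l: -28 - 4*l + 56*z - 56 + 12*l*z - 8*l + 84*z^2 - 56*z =l*(12*z - 12) + 84*z^2 - 84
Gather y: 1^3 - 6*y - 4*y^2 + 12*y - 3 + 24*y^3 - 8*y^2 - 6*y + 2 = 24*y^3 - 12*y^2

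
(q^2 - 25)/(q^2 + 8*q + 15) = (q - 5)/(q + 3)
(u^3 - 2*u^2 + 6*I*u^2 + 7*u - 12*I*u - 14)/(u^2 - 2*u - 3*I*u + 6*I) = (u^2 + 6*I*u + 7)/(u - 3*I)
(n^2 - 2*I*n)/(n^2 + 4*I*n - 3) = n*(n - 2*I)/(n^2 + 4*I*n - 3)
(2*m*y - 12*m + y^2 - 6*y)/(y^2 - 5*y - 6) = (2*m + y)/(y + 1)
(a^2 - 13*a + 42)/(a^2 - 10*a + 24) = (a - 7)/(a - 4)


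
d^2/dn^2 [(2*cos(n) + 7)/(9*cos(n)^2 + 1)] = (-2268*(1 - cos(n)^2)^2 - 162*cos(n)^5 + 432*cos(n)^3 - 882*cos(n)^2 - 110*cos(n) + 2142)/(9*cos(n)^2 + 1)^3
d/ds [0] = 0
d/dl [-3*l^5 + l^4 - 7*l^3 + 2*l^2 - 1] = l*(-15*l^3 + 4*l^2 - 21*l + 4)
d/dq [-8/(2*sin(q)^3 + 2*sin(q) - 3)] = 16*(7*cos(q) - 3*cos(3*q))/(7*sin(q) - sin(3*q) - 6)^2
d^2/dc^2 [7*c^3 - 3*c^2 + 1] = 42*c - 6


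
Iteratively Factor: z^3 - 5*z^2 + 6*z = (z - 2)*(z^2 - 3*z) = (z - 3)*(z - 2)*(z)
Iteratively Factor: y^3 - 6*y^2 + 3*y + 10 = (y + 1)*(y^2 - 7*y + 10) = (y - 5)*(y + 1)*(y - 2)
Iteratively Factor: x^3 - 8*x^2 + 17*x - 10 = (x - 5)*(x^2 - 3*x + 2) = (x - 5)*(x - 1)*(x - 2)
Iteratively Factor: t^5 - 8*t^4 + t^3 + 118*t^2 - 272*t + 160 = (t - 5)*(t^4 - 3*t^3 - 14*t^2 + 48*t - 32) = (t - 5)*(t - 1)*(t^3 - 2*t^2 - 16*t + 32) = (t - 5)*(t - 1)*(t + 4)*(t^2 - 6*t + 8) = (t - 5)*(t - 2)*(t - 1)*(t + 4)*(t - 4)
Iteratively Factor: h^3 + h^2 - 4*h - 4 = (h - 2)*(h^2 + 3*h + 2) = (h - 2)*(h + 1)*(h + 2)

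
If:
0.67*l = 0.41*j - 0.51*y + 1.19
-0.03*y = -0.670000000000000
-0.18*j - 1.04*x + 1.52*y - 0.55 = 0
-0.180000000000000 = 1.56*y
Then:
No Solution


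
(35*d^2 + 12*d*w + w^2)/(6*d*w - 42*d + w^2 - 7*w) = (35*d^2 + 12*d*w + w^2)/(6*d*w - 42*d + w^2 - 7*w)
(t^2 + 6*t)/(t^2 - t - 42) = t/(t - 7)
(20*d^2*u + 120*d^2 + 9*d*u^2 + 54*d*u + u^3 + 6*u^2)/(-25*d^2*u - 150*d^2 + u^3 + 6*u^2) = (4*d + u)/(-5*d + u)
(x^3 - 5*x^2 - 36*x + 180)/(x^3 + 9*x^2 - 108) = (x^2 - 11*x + 30)/(x^2 + 3*x - 18)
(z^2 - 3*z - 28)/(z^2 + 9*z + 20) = (z - 7)/(z + 5)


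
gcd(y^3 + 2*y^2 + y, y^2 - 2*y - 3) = y + 1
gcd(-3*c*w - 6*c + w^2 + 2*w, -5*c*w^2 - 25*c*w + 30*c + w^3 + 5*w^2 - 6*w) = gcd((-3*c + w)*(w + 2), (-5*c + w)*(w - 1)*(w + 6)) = 1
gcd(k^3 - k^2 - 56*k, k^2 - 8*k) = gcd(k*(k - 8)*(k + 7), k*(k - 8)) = k^2 - 8*k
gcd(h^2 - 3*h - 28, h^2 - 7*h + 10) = 1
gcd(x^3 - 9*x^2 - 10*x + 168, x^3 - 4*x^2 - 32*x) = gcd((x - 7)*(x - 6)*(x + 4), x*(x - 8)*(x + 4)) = x + 4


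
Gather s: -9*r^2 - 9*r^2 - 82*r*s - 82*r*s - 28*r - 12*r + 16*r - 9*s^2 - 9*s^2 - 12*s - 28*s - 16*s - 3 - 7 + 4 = -18*r^2 - 24*r - 18*s^2 + s*(-164*r - 56) - 6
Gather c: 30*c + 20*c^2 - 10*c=20*c^2 + 20*c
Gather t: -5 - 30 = -35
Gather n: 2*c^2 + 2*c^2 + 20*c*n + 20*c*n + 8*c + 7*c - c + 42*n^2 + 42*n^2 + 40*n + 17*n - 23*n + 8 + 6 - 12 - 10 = 4*c^2 + 14*c + 84*n^2 + n*(40*c + 34) - 8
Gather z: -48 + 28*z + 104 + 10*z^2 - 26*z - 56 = 10*z^2 + 2*z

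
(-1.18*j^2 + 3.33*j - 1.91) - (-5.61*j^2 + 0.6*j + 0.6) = 4.43*j^2 + 2.73*j - 2.51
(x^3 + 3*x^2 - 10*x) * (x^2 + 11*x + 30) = x^5 + 14*x^4 + 53*x^3 - 20*x^2 - 300*x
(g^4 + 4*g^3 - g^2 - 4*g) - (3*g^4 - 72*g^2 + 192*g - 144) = -2*g^4 + 4*g^3 + 71*g^2 - 196*g + 144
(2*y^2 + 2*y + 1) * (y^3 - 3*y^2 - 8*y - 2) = 2*y^5 - 4*y^4 - 21*y^3 - 23*y^2 - 12*y - 2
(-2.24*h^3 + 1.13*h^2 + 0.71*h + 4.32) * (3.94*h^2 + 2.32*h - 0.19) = -8.8256*h^5 - 0.744600000000001*h^4 + 5.8446*h^3 + 18.4533*h^2 + 9.8875*h - 0.8208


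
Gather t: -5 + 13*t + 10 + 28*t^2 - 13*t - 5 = 28*t^2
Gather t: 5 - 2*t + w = -2*t + w + 5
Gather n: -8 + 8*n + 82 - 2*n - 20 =6*n + 54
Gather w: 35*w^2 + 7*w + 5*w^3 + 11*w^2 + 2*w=5*w^3 + 46*w^2 + 9*w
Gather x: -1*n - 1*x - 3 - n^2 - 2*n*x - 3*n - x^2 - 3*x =-n^2 - 4*n - x^2 + x*(-2*n - 4) - 3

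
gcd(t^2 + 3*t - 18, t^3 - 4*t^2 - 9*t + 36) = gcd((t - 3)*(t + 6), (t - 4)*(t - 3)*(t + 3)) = t - 3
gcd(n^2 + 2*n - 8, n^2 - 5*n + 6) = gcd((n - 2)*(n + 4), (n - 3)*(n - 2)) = n - 2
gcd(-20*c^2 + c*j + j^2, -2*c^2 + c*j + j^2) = 1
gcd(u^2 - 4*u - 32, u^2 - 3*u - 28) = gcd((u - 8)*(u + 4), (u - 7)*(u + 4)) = u + 4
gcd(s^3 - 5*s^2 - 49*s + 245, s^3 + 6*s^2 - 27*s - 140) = s^2 + 2*s - 35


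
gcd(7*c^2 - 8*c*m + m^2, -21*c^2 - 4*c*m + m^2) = 7*c - m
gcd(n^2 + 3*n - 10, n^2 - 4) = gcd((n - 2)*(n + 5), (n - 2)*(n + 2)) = n - 2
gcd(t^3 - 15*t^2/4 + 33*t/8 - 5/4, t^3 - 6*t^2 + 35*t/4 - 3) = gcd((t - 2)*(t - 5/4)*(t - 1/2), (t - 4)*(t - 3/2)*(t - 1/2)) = t - 1/2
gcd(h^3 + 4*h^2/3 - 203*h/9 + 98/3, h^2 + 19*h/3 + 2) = h + 6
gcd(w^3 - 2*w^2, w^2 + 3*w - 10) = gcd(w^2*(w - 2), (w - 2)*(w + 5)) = w - 2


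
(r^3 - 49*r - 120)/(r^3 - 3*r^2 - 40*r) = (r + 3)/r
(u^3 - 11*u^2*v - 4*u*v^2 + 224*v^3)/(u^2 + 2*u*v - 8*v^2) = (u^2 - 15*u*v + 56*v^2)/(u - 2*v)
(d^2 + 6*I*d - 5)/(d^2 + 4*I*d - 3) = (d + 5*I)/(d + 3*I)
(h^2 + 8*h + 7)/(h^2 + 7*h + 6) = (h + 7)/(h + 6)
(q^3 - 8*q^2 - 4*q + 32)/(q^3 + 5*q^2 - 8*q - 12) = (q^2 - 6*q - 16)/(q^2 + 7*q + 6)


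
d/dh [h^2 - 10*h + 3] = 2*h - 10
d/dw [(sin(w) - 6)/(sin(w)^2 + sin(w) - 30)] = (12*sin(w) + cos(w)^2 - 25)*cos(w)/(sin(w)^2 + sin(w) - 30)^2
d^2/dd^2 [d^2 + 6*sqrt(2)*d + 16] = 2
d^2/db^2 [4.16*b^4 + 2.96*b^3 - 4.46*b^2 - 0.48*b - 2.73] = 49.92*b^2 + 17.76*b - 8.92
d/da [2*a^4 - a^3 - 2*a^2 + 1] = a*(8*a^2 - 3*a - 4)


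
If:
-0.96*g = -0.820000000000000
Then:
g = 0.85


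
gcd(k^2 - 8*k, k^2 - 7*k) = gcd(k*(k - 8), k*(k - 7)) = k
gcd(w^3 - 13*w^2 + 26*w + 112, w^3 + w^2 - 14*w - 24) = w + 2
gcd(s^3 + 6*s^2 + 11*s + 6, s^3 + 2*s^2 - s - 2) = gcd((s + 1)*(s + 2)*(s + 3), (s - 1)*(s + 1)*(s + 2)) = s^2 + 3*s + 2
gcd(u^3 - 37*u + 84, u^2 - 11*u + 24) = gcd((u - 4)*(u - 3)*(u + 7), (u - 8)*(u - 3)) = u - 3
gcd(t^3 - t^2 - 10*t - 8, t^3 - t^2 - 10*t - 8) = t^3 - t^2 - 10*t - 8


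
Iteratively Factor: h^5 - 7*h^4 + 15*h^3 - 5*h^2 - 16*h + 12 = (h - 2)*(h^4 - 5*h^3 + 5*h^2 + 5*h - 6) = (h - 3)*(h - 2)*(h^3 - 2*h^2 - h + 2) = (h - 3)*(h - 2)^2*(h^2 - 1) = (h - 3)*(h - 2)^2*(h - 1)*(h + 1)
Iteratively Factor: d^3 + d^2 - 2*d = (d - 1)*(d^2 + 2*d) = d*(d - 1)*(d + 2)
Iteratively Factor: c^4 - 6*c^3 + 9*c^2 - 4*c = (c - 1)*(c^3 - 5*c^2 + 4*c) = (c - 4)*(c - 1)*(c^2 - c) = c*(c - 4)*(c - 1)*(c - 1)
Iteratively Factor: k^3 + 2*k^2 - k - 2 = (k - 1)*(k^2 + 3*k + 2) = (k - 1)*(k + 1)*(k + 2)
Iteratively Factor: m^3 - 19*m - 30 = (m + 2)*(m^2 - 2*m - 15) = (m - 5)*(m + 2)*(m + 3)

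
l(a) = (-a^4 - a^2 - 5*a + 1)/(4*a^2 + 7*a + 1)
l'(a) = (-8*a - 7)*(-a^4 - a^2 - 5*a + 1)/(4*a^2 + 7*a + 1)^2 + (-4*a^3 - 2*a - 5)/(4*a^2 + 7*a + 1)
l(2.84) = -1.62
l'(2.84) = -1.02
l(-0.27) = -3.80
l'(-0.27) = -23.38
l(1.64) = -0.74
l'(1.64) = -0.48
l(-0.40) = -2.43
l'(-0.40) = -4.55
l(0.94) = -0.48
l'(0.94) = -0.29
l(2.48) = -1.29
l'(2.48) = -0.85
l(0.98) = -0.49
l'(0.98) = -0.29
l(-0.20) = -8.16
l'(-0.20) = -164.57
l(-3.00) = -4.62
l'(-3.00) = 1.90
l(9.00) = -17.23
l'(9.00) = -4.07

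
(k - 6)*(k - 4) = k^2 - 10*k + 24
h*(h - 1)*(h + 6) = h^3 + 5*h^2 - 6*h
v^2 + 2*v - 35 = (v - 5)*(v + 7)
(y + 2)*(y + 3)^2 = y^3 + 8*y^2 + 21*y + 18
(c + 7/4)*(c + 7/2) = c^2 + 21*c/4 + 49/8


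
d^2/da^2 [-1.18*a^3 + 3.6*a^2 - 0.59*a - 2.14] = 7.2 - 7.08*a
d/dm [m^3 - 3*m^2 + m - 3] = 3*m^2 - 6*m + 1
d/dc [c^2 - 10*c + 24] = 2*c - 10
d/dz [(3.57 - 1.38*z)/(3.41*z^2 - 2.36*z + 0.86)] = (4.7058*z^2 - 24.3474*z + 7.2384)/(11.6281*z^4 - 16.0952*z^3 + 11.4348*z^2 - 4.0592*z + 0.7396)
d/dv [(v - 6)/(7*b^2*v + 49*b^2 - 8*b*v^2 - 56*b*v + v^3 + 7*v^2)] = (7*b^2*v + 49*b^2 - 8*b*v^2 - 56*b*v + v^3 + 7*v^2 - (v - 6)*(7*b^2 - 16*b*v - 56*b + 3*v^2 + 14*v))/(7*b^2*v + 49*b^2 - 8*b*v^2 - 56*b*v + v^3 + 7*v^2)^2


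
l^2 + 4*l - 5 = (l - 1)*(l + 5)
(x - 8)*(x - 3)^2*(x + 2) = x^4 - 12*x^3 + 29*x^2 + 42*x - 144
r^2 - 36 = (r - 6)*(r + 6)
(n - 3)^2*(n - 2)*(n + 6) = n^4 - 2*n^3 - 27*n^2 + 108*n - 108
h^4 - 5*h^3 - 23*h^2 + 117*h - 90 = (h - 6)*(h - 3)*(h - 1)*(h + 5)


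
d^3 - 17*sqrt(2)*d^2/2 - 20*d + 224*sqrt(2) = (d - 8*sqrt(2))*(d - 4*sqrt(2))*(d + 7*sqrt(2)/2)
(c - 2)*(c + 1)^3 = c^4 + c^3 - 3*c^2 - 5*c - 2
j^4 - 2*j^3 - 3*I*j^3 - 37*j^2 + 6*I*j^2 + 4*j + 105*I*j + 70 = (j - 7)*(j + 5)*(j - 2*I)*(j - I)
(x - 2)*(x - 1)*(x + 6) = x^3 + 3*x^2 - 16*x + 12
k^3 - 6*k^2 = k^2*(k - 6)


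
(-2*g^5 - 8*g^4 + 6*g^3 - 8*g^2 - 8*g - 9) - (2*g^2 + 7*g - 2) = -2*g^5 - 8*g^4 + 6*g^3 - 10*g^2 - 15*g - 7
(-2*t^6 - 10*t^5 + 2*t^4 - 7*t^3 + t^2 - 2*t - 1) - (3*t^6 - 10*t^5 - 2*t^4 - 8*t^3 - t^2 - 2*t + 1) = -5*t^6 + 4*t^4 + t^3 + 2*t^2 - 2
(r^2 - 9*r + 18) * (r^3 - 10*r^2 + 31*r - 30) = r^5 - 19*r^4 + 139*r^3 - 489*r^2 + 828*r - 540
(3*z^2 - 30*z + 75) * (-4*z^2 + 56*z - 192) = -12*z^4 + 288*z^3 - 2556*z^2 + 9960*z - 14400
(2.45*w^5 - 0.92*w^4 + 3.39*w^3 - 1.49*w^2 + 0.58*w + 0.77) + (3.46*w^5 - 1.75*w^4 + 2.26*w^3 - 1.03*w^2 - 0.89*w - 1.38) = 5.91*w^5 - 2.67*w^4 + 5.65*w^3 - 2.52*w^2 - 0.31*w - 0.61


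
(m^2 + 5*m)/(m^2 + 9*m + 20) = m/(m + 4)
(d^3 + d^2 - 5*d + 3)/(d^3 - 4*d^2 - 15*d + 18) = (d - 1)/(d - 6)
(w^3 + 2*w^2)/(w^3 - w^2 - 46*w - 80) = w^2/(w^2 - 3*w - 40)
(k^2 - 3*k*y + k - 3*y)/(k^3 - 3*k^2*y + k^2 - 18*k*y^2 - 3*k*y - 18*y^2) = (-k + 3*y)/(-k^2 + 3*k*y + 18*y^2)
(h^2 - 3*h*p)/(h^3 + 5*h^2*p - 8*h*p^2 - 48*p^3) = h/(h^2 + 8*h*p + 16*p^2)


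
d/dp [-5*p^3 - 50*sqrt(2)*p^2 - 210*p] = -15*p^2 - 100*sqrt(2)*p - 210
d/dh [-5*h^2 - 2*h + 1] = -10*h - 2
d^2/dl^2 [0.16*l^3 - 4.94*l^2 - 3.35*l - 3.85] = 0.96*l - 9.88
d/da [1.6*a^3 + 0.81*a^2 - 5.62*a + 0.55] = 4.8*a^2 + 1.62*a - 5.62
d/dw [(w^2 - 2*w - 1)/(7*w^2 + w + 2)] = 3*(5*w^2 + 6*w - 1)/(49*w^4 + 14*w^3 + 29*w^2 + 4*w + 4)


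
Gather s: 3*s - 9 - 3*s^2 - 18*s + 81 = -3*s^2 - 15*s + 72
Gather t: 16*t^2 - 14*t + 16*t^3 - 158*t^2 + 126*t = 16*t^3 - 142*t^2 + 112*t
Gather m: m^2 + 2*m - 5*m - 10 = m^2 - 3*m - 10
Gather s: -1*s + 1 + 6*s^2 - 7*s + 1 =6*s^2 - 8*s + 2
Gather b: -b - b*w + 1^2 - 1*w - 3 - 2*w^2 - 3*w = b*(-w - 1) - 2*w^2 - 4*w - 2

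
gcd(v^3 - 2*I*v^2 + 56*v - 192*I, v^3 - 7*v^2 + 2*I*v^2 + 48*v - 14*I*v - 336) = v^2 + 2*I*v + 48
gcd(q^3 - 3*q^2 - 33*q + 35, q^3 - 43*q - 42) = q - 7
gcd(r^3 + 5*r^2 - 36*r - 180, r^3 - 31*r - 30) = r^2 - r - 30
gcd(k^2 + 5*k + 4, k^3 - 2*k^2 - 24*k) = k + 4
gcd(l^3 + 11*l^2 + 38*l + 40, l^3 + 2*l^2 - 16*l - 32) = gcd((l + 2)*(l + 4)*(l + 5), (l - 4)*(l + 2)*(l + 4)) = l^2 + 6*l + 8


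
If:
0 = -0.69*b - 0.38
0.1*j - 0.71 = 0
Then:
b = -0.55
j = 7.10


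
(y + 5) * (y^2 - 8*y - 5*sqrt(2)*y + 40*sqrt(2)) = y^3 - 5*sqrt(2)*y^2 - 3*y^2 - 40*y + 15*sqrt(2)*y + 200*sqrt(2)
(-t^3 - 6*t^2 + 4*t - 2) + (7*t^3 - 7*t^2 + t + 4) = 6*t^3 - 13*t^2 + 5*t + 2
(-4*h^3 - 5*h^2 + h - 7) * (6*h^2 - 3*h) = -24*h^5 - 18*h^4 + 21*h^3 - 45*h^2 + 21*h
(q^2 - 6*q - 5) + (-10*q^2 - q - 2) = -9*q^2 - 7*q - 7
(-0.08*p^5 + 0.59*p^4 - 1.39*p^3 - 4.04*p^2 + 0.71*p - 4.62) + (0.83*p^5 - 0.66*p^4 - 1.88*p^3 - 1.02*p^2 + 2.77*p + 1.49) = 0.75*p^5 - 0.0700000000000001*p^4 - 3.27*p^3 - 5.06*p^2 + 3.48*p - 3.13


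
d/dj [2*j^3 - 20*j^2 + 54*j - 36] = 6*j^2 - 40*j + 54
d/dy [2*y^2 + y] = 4*y + 1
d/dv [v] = 1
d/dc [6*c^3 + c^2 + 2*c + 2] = 18*c^2 + 2*c + 2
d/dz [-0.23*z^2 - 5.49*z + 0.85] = -0.46*z - 5.49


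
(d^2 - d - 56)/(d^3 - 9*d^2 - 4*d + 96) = (d + 7)/(d^2 - d - 12)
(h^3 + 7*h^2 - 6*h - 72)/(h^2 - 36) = (h^2 + h - 12)/(h - 6)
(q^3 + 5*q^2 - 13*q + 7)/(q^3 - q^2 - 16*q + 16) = (q^2 + 6*q - 7)/(q^2 - 16)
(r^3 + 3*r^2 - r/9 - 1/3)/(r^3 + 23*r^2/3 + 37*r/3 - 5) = (r + 1/3)/(r + 5)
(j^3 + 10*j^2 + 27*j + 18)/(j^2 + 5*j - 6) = (j^2 + 4*j + 3)/(j - 1)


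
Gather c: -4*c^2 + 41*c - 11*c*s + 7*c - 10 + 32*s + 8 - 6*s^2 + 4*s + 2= -4*c^2 + c*(48 - 11*s) - 6*s^2 + 36*s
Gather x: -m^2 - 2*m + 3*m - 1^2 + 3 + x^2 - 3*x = -m^2 + m + x^2 - 3*x + 2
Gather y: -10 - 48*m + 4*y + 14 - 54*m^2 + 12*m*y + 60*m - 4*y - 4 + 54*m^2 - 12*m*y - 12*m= 0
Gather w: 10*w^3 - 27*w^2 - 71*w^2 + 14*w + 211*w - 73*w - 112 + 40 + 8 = 10*w^3 - 98*w^2 + 152*w - 64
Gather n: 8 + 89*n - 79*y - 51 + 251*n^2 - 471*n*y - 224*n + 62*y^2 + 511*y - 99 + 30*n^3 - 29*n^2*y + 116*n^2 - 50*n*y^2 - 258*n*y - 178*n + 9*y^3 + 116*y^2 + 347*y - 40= 30*n^3 + n^2*(367 - 29*y) + n*(-50*y^2 - 729*y - 313) + 9*y^3 + 178*y^2 + 779*y - 182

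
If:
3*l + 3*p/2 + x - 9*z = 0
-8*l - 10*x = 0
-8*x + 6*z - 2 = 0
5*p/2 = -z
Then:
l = 80/311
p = -22/933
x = -64/311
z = 55/933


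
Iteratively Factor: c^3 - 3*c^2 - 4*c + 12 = (c - 2)*(c^2 - c - 6) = (c - 3)*(c - 2)*(c + 2)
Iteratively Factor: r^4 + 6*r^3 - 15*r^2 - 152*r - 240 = (r + 4)*(r^3 + 2*r^2 - 23*r - 60) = (r + 4)^2*(r^2 - 2*r - 15) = (r - 5)*(r + 4)^2*(r + 3)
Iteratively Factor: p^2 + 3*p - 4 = (p + 4)*(p - 1)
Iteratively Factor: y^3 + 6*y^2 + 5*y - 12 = (y + 3)*(y^2 + 3*y - 4) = (y - 1)*(y + 3)*(y + 4)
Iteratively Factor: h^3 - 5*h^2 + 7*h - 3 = (h - 3)*(h^2 - 2*h + 1) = (h - 3)*(h - 1)*(h - 1)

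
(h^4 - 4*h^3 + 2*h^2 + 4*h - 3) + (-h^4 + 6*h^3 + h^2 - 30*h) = 2*h^3 + 3*h^2 - 26*h - 3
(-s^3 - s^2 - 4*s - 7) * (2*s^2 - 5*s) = -2*s^5 + 3*s^4 - 3*s^3 + 6*s^2 + 35*s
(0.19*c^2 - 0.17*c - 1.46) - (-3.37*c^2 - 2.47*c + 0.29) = 3.56*c^2 + 2.3*c - 1.75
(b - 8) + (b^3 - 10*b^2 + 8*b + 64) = b^3 - 10*b^2 + 9*b + 56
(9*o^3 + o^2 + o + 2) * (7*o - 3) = 63*o^4 - 20*o^3 + 4*o^2 + 11*o - 6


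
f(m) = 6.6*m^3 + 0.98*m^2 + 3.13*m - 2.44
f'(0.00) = 3.13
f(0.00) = -2.44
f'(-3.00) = 175.45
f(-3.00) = -181.21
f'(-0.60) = 9.08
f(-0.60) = -5.39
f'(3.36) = 233.25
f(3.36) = 269.50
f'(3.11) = 200.73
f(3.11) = 215.30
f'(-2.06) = 83.12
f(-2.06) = -62.43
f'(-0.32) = 4.53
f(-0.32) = -3.56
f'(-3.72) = 269.84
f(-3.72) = -340.28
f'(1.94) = 81.45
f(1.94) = 55.51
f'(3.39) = 237.32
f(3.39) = 276.56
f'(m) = 19.8*m^2 + 1.96*m + 3.13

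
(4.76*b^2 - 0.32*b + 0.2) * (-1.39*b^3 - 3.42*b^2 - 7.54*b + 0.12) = -6.6164*b^5 - 15.8344*b^4 - 35.074*b^3 + 2.3*b^2 - 1.5464*b + 0.024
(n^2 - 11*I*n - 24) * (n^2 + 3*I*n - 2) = n^4 - 8*I*n^3 + 7*n^2 - 50*I*n + 48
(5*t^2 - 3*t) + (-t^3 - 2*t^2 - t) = -t^3 + 3*t^2 - 4*t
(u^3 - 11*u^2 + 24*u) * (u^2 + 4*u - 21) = u^5 - 7*u^4 - 41*u^3 + 327*u^2 - 504*u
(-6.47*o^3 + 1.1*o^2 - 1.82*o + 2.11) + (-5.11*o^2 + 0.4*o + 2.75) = -6.47*o^3 - 4.01*o^2 - 1.42*o + 4.86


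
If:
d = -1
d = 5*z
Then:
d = -1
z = -1/5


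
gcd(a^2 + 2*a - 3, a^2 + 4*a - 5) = a - 1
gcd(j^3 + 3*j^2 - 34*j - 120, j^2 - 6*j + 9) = 1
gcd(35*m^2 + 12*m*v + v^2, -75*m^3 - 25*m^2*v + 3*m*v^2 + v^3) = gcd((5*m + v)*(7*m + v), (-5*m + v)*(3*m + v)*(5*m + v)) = 5*m + v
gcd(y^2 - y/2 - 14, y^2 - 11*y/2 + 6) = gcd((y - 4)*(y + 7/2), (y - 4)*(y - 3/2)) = y - 4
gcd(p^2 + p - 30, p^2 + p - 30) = p^2 + p - 30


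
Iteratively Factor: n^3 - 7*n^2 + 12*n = (n - 3)*(n^2 - 4*n) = (n - 4)*(n - 3)*(n)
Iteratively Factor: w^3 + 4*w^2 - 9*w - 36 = (w + 3)*(w^2 + w - 12) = (w + 3)*(w + 4)*(w - 3)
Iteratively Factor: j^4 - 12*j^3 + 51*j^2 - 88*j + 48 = (j - 4)*(j^3 - 8*j^2 + 19*j - 12) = (j - 4)*(j - 3)*(j^2 - 5*j + 4) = (j - 4)*(j - 3)*(j - 1)*(j - 4)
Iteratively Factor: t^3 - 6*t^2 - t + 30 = (t - 3)*(t^2 - 3*t - 10) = (t - 3)*(t + 2)*(t - 5)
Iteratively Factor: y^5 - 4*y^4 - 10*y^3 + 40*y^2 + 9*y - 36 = (y + 3)*(y^4 - 7*y^3 + 11*y^2 + 7*y - 12) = (y - 1)*(y + 3)*(y^3 - 6*y^2 + 5*y + 12) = (y - 3)*(y - 1)*(y + 3)*(y^2 - 3*y - 4) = (y - 3)*(y - 1)*(y + 1)*(y + 3)*(y - 4)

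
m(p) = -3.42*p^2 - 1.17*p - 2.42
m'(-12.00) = 80.91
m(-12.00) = -480.86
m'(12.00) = -83.25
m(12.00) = -508.94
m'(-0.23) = 0.40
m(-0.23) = -2.33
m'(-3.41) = 22.15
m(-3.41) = -38.20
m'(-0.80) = 4.30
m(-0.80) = -3.67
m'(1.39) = -10.68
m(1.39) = -10.65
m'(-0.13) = -0.28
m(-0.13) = -2.33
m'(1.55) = -11.77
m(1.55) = -12.45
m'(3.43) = -24.63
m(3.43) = -46.67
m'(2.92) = -21.14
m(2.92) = -35.00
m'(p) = -6.84*p - 1.17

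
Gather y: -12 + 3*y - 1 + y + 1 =4*y - 12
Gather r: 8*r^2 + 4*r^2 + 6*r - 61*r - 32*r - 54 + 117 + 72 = 12*r^2 - 87*r + 135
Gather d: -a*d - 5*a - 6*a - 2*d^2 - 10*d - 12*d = -11*a - 2*d^2 + d*(-a - 22)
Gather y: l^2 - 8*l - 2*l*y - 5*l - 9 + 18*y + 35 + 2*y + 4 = l^2 - 13*l + y*(20 - 2*l) + 30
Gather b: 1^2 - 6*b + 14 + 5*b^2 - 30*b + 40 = 5*b^2 - 36*b + 55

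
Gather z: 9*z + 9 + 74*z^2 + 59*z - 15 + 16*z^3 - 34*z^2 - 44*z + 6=16*z^3 + 40*z^2 + 24*z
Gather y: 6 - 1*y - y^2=-y^2 - y + 6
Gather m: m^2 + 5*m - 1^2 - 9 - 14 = m^2 + 5*m - 24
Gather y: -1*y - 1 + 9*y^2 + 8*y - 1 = 9*y^2 + 7*y - 2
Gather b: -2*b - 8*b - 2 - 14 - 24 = -10*b - 40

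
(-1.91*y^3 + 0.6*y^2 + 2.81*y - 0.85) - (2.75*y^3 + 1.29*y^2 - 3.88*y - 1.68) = -4.66*y^3 - 0.69*y^2 + 6.69*y + 0.83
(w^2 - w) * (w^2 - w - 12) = w^4 - 2*w^3 - 11*w^2 + 12*w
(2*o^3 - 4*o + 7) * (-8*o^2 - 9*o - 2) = -16*o^5 - 18*o^4 + 28*o^3 - 20*o^2 - 55*o - 14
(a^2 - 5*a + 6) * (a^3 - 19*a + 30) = a^5 - 5*a^4 - 13*a^3 + 125*a^2 - 264*a + 180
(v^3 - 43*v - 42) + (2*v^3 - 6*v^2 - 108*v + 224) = 3*v^3 - 6*v^2 - 151*v + 182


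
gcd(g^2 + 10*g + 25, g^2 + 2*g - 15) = g + 5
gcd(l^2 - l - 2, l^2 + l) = l + 1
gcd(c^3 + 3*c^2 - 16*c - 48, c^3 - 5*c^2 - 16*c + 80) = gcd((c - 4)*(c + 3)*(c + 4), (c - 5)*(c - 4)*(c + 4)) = c^2 - 16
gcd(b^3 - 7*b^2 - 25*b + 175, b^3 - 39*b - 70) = b^2 - 2*b - 35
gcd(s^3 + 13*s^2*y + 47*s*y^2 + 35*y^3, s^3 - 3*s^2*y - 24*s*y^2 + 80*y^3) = s + 5*y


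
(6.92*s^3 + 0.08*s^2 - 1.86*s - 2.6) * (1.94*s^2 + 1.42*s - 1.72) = 13.4248*s^5 + 9.9816*s^4 - 15.3972*s^3 - 7.8228*s^2 - 0.492799999999999*s + 4.472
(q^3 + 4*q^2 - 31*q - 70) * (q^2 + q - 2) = q^5 + 5*q^4 - 29*q^3 - 109*q^2 - 8*q + 140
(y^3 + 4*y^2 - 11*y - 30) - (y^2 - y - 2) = y^3 + 3*y^2 - 10*y - 28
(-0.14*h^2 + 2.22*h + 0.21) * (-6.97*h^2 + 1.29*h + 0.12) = 0.9758*h^4 - 15.654*h^3 + 1.3833*h^2 + 0.5373*h + 0.0252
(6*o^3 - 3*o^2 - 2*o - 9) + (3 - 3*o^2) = 6*o^3 - 6*o^2 - 2*o - 6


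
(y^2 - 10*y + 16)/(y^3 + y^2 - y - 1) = (y^2 - 10*y + 16)/(y^3 + y^2 - y - 1)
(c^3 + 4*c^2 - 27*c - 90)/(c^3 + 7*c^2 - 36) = (c - 5)/(c - 2)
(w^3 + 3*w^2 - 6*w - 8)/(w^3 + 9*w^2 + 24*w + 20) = (w^3 + 3*w^2 - 6*w - 8)/(w^3 + 9*w^2 + 24*w + 20)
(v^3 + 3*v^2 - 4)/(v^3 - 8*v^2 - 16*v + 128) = (v^3 + 3*v^2 - 4)/(v^3 - 8*v^2 - 16*v + 128)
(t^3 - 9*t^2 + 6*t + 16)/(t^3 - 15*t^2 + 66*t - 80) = (t + 1)/(t - 5)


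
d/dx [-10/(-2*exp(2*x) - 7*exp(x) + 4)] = (-40*exp(x) - 70)*exp(x)/(2*exp(2*x) + 7*exp(x) - 4)^2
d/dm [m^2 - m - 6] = 2*m - 1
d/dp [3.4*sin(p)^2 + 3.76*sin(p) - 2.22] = (6.8*sin(p) + 3.76)*cos(p)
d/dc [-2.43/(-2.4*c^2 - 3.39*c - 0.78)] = (-11.664*c - 8.2377)/(2.4*c^2 + 3.39*c + 0.78)^2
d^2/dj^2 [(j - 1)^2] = 2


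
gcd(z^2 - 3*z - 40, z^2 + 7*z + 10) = z + 5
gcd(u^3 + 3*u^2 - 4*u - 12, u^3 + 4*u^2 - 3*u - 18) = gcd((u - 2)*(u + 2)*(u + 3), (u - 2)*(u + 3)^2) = u^2 + u - 6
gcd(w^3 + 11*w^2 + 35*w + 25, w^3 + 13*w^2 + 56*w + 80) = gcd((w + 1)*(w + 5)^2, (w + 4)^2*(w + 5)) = w + 5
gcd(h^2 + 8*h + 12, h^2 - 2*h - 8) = h + 2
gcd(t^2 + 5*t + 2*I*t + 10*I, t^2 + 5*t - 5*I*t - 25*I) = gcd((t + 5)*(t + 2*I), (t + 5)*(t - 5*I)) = t + 5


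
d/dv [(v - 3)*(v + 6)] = 2*v + 3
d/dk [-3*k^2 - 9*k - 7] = -6*k - 9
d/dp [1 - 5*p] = -5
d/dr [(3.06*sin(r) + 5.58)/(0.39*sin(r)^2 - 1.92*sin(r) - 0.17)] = (-1.1934*sin(r)^2 - 4.3524*sin(r) + 10.1934)*cos(r)/(0.1521*sin(r)^4 - 1.4976*sin(r)^3 + 3.5538*sin(r)^2 + 0.6528*sin(r) + 0.0289)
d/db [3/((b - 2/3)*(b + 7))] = 9*(-6*b - 19)/(9*b^4 + 114*b^3 + 277*b^2 - 532*b + 196)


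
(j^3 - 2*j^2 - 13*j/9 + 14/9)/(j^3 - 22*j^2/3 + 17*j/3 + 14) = (j - 2/3)/(j - 6)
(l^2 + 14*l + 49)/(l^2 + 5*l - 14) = (l + 7)/(l - 2)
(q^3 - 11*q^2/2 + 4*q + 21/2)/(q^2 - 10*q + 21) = (2*q^2 - 5*q - 7)/(2*(q - 7))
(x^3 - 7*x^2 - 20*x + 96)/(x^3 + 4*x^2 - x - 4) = (x^2 - 11*x + 24)/(x^2 - 1)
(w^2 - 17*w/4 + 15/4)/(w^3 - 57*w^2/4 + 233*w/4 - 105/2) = (w - 3)/(w^2 - 13*w + 42)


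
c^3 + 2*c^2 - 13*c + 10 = (c - 2)*(c - 1)*(c + 5)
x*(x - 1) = x^2 - x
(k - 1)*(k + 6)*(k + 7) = k^3 + 12*k^2 + 29*k - 42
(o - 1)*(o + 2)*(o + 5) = o^3 + 6*o^2 + 3*o - 10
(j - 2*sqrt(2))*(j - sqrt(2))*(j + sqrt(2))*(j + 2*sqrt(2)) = j^4 - 10*j^2 + 16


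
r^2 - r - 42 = (r - 7)*(r + 6)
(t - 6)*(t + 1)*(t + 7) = t^3 + 2*t^2 - 41*t - 42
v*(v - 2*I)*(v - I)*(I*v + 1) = I*v^4 + 4*v^3 - 5*I*v^2 - 2*v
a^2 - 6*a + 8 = (a - 4)*(a - 2)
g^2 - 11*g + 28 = (g - 7)*(g - 4)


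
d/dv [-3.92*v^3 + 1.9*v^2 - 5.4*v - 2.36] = -11.76*v^2 + 3.8*v - 5.4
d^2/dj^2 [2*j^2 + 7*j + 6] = 4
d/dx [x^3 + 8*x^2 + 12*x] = 3*x^2 + 16*x + 12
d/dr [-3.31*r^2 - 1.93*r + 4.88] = -6.62*r - 1.93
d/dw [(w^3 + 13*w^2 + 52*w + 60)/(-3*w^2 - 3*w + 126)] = (-w^4 - 2*w^3 + 165*w^2 + 1212*w + 2244)/(3*(w^4 + 2*w^3 - 83*w^2 - 84*w + 1764))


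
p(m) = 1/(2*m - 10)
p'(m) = -2/(2*m - 10)^2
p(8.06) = 0.16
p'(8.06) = -0.05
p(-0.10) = -0.10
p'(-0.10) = -0.02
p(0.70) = -0.12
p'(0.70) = -0.03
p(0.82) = -0.12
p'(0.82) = -0.03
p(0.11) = -0.10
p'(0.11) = -0.02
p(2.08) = -0.17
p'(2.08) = -0.06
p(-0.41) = -0.09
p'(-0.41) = -0.02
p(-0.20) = -0.10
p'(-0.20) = -0.02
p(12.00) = 0.07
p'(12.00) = -0.01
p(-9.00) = -0.04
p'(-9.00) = 0.00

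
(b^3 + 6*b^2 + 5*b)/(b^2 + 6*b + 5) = b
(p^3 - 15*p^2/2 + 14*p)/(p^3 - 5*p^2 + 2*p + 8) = p*(2*p - 7)/(2*(p^2 - p - 2))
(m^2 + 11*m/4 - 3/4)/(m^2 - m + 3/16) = 4*(m + 3)/(4*m - 3)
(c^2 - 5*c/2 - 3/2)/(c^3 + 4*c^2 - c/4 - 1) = 2*(c - 3)/(2*c^2 + 7*c - 4)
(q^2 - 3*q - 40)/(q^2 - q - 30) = (q - 8)/(q - 6)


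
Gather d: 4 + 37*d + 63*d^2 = 63*d^2 + 37*d + 4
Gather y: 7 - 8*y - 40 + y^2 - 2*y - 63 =y^2 - 10*y - 96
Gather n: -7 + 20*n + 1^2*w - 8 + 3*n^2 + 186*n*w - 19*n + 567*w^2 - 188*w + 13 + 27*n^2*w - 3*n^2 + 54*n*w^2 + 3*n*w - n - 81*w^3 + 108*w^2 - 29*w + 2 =27*n^2*w + n*(54*w^2 + 189*w) - 81*w^3 + 675*w^2 - 216*w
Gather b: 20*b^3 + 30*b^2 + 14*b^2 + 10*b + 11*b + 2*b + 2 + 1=20*b^3 + 44*b^2 + 23*b + 3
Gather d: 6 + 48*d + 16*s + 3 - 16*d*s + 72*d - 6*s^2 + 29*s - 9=d*(120 - 16*s) - 6*s^2 + 45*s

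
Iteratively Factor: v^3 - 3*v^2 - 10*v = (v + 2)*(v^2 - 5*v) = (v - 5)*(v + 2)*(v)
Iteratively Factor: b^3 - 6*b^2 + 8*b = (b - 2)*(b^2 - 4*b) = (b - 4)*(b - 2)*(b)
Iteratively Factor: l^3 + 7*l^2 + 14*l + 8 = (l + 4)*(l^2 + 3*l + 2) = (l + 1)*(l + 4)*(l + 2)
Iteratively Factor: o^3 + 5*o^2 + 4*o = (o)*(o^2 + 5*o + 4) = o*(o + 4)*(o + 1)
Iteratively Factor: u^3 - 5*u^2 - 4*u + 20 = (u - 5)*(u^2 - 4) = (u - 5)*(u + 2)*(u - 2)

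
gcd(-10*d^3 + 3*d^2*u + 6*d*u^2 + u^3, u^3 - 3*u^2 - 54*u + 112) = 1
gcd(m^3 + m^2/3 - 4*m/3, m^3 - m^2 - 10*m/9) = m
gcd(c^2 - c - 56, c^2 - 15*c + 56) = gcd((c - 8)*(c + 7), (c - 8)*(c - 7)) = c - 8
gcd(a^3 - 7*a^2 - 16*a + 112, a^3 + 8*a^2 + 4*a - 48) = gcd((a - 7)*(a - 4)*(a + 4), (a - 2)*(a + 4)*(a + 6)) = a + 4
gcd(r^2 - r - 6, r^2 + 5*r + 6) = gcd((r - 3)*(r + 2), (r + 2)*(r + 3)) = r + 2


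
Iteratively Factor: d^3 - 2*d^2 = (d)*(d^2 - 2*d) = d^2*(d - 2)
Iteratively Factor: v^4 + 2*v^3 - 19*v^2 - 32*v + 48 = (v + 4)*(v^3 - 2*v^2 - 11*v + 12) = (v - 4)*(v + 4)*(v^2 + 2*v - 3) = (v - 4)*(v - 1)*(v + 4)*(v + 3)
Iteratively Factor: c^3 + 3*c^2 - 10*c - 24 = (c + 4)*(c^2 - c - 6) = (c - 3)*(c + 4)*(c + 2)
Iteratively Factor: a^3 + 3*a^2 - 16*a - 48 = (a - 4)*(a^2 + 7*a + 12) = (a - 4)*(a + 4)*(a + 3)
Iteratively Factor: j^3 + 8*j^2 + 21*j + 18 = (j + 3)*(j^2 + 5*j + 6) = (j + 3)^2*(j + 2)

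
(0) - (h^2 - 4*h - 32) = -h^2 + 4*h + 32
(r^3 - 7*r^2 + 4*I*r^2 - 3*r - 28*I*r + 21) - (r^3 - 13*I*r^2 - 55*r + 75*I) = -7*r^2 + 17*I*r^2 + 52*r - 28*I*r + 21 - 75*I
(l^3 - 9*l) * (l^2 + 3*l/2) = l^5 + 3*l^4/2 - 9*l^3 - 27*l^2/2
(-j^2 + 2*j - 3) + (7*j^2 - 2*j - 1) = 6*j^2 - 4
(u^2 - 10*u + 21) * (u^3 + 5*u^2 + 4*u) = u^5 - 5*u^4 - 25*u^3 + 65*u^2 + 84*u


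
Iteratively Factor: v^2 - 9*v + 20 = (v - 5)*(v - 4)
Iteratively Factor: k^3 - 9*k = (k)*(k^2 - 9) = k*(k + 3)*(k - 3)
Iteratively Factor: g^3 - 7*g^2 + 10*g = (g - 2)*(g^2 - 5*g) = (g - 5)*(g - 2)*(g)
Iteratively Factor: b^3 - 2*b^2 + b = (b - 1)*(b^2 - b) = b*(b - 1)*(b - 1)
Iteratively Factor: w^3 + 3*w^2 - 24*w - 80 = (w + 4)*(w^2 - w - 20) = (w - 5)*(w + 4)*(w + 4)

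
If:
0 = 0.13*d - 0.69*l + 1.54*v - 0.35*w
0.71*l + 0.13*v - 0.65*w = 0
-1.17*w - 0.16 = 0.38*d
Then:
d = -3.07894736842105*w - 0.421052631578947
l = 0.763642793908955*w - 0.00601452918069834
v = 0.829335510189556*w + 0.0328485824484294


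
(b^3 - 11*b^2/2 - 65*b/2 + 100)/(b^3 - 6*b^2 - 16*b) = (2*b^2 + 5*b - 25)/(2*b*(b + 2))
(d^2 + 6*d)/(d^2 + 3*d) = (d + 6)/(d + 3)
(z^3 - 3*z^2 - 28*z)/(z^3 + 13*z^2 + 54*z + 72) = z*(z - 7)/(z^2 + 9*z + 18)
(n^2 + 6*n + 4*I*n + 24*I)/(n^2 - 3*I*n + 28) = (n + 6)/(n - 7*I)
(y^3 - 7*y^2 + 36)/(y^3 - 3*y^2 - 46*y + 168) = (y^2 - y - 6)/(y^2 + 3*y - 28)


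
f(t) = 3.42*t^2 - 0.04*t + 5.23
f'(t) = 6.84*t - 0.04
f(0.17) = 5.32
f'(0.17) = 1.12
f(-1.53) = 13.30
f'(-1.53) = -10.51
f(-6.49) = 149.54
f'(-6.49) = -44.43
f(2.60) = 28.25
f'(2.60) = 17.74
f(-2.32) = 23.73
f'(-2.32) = -15.91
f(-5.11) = 94.74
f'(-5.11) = -34.99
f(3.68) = 51.40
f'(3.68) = 25.13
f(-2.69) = 30.09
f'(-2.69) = -18.44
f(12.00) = 497.23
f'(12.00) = 82.04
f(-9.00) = 282.61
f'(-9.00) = -61.60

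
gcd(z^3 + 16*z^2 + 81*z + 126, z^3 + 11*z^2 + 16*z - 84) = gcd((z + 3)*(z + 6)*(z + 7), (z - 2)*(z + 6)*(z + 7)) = z^2 + 13*z + 42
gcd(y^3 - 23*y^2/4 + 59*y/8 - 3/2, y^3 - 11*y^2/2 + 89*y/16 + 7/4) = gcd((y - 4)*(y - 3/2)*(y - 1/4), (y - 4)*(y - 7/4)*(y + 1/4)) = y - 4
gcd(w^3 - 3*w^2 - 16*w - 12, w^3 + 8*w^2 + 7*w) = w + 1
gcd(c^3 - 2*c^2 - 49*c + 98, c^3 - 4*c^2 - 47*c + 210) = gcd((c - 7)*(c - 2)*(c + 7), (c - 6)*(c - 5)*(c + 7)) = c + 7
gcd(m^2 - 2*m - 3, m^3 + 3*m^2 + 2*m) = m + 1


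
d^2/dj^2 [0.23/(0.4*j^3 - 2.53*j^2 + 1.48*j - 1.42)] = ((1.1638 - 0.552*j)*(0.4*j^3 - 2.53*j^2 + 1.48*j - 1.42) + 0.23*(1.2*j^2 - 5.06*j + 1.48)*(2.4*j^2 - 10.12*j + 2.96))/(0.4*j^3 - 2.53*j^2 + 1.48*j - 1.42)^3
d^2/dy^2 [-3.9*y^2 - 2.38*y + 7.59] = -7.80000000000000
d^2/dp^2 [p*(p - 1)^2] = 6*p - 4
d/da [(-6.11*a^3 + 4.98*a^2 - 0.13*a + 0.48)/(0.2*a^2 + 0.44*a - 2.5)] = (-1.222*a^4 - 5.3768*a^3 + 48.0422*a^2 - 25.092*a + 0.1138)/(0.04*a^4 + 0.176*a^3 - 0.8064*a^2 - 2.2*a + 6.25)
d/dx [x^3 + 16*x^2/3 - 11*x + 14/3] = 3*x^2 + 32*x/3 - 11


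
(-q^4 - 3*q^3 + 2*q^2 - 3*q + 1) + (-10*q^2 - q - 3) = -q^4 - 3*q^3 - 8*q^2 - 4*q - 2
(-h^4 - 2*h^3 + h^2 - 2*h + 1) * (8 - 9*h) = 9*h^5 + 10*h^4 - 25*h^3 + 26*h^2 - 25*h + 8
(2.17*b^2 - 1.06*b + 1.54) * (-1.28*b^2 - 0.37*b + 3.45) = -2.7776*b^4 + 0.5539*b^3 + 5.9075*b^2 - 4.2268*b + 5.313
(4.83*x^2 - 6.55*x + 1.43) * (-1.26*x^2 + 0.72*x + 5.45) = -6.0858*x^4 + 11.7306*x^3 + 19.8057*x^2 - 34.6679*x + 7.7935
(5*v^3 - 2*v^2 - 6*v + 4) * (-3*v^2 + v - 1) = -15*v^5 + 11*v^4 + 11*v^3 - 16*v^2 + 10*v - 4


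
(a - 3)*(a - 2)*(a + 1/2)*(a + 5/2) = a^4 - 2*a^3 - 31*a^2/4 + 47*a/4 + 15/2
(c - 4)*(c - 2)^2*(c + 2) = c^4 - 6*c^3 + 4*c^2 + 24*c - 32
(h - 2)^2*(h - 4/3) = h^3 - 16*h^2/3 + 28*h/3 - 16/3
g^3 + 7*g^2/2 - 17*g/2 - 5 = (g - 2)*(g + 1/2)*(g + 5)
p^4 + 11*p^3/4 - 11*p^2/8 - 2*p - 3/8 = (p - 1)*(p + 1/4)*(p + 1/2)*(p + 3)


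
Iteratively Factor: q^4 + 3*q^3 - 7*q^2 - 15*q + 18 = (q - 1)*(q^3 + 4*q^2 - 3*q - 18) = (q - 2)*(q - 1)*(q^2 + 6*q + 9) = (q - 2)*(q - 1)*(q + 3)*(q + 3)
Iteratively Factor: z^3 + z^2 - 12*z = (z)*(z^2 + z - 12) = z*(z - 3)*(z + 4)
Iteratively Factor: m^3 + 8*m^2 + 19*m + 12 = (m + 1)*(m^2 + 7*m + 12) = (m + 1)*(m + 4)*(m + 3)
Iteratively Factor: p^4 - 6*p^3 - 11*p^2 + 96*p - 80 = (p - 4)*(p^3 - 2*p^2 - 19*p + 20) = (p - 4)*(p + 4)*(p^2 - 6*p + 5) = (p - 5)*(p - 4)*(p + 4)*(p - 1)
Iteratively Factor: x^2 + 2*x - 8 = (x + 4)*(x - 2)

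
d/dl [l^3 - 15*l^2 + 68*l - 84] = 3*l^2 - 30*l + 68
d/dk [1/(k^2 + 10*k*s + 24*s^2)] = 2*(-k - 5*s)/(k^2 + 10*k*s + 24*s^2)^2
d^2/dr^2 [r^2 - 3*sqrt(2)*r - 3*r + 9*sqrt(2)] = 2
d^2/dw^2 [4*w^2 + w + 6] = 8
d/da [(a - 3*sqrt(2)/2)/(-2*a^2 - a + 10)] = (-2*a^2 - a + (2*a - 3*sqrt(2))*(4*a + 1)/2 + 10)/(2*a^2 + a - 10)^2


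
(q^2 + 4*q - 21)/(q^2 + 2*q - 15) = (q + 7)/(q + 5)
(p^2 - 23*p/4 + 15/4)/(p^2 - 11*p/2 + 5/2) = (4*p - 3)/(2*(2*p - 1))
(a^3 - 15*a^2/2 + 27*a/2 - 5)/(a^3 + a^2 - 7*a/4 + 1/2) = 2*(a^2 - 7*a + 10)/(2*a^2 + 3*a - 2)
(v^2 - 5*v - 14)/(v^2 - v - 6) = (v - 7)/(v - 3)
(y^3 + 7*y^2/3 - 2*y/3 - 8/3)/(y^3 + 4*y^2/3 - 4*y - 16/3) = (y - 1)/(y - 2)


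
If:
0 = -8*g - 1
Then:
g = -1/8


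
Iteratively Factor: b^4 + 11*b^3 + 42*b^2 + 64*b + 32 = (b + 4)*(b^3 + 7*b^2 + 14*b + 8) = (b + 4)^2*(b^2 + 3*b + 2) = (b + 1)*(b + 4)^2*(b + 2)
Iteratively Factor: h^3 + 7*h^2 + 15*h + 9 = (h + 3)*(h^2 + 4*h + 3) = (h + 1)*(h + 3)*(h + 3)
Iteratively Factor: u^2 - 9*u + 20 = (u - 5)*(u - 4)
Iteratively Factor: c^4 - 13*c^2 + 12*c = (c - 1)*(c^3 + c^2 - 12*c) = c*(c - 1)*(c^2 + c - 12) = c*(c - 1)*(c + 4)*(c - 3)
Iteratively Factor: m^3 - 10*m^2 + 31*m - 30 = (m - 3)*(m^2 - 7*m + 10) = (m - 5)*(m - 3)*(m - 2)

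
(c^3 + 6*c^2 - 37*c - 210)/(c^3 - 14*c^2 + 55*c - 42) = (c^2 + 12*c + 35)/(c^2 - 8*c + 7)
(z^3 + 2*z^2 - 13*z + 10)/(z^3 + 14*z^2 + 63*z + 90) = (z^2 - 3*z + 2)/(z^2 + 9*z + 18)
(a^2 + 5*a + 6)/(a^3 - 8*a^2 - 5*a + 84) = (a + 2)/(a^2 - 11*a + 28)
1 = 1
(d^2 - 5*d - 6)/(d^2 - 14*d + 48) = (d + 1)/(d - 8)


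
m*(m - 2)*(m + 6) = m^3 + 4*m^2 - 12*m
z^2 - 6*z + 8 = (z - 4)*(z - 2)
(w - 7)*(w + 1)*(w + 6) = w^3 - 43*w - 42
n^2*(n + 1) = n^3 + n^2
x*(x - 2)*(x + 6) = x^3 + 4*x^2 - 12*x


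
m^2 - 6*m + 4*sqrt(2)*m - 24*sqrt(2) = (m - 6)*(m + 4*sqrt(2))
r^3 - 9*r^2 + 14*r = r*(r - 7)*(r - 2)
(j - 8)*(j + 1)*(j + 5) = j^3 - 2*j^2 - 43*j - 40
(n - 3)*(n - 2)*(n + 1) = n^3 - 4*n^2 + n + 6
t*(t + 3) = t^2 + 3*t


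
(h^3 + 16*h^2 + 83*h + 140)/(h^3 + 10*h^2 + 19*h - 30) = (h^2 + 11*h + 28)/(h^2 + 5*h - 6)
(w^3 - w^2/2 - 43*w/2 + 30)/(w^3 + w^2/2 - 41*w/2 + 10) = (2*w - 3)/(2*w - 1)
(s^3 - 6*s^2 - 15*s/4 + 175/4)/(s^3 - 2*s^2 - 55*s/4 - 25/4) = (2*s - 7)/(2*s + 1)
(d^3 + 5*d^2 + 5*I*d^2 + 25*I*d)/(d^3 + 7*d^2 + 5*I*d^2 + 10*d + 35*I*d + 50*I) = d/(d + 2)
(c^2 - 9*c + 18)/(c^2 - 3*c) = (c - 6)/c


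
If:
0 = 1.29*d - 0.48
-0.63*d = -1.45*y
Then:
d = 0.37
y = 0.16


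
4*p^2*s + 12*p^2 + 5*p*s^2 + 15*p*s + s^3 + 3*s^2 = (p + s)*(4*p + s)*(s + 3)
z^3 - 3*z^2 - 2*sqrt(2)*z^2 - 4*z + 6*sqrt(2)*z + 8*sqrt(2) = (z - 4)*(z + 1)*(z - 2*sqrt(2))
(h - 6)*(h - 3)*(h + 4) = h^3 - 5*h^2 - 18*h + 72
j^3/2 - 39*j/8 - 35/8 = (j/2 + 1/2)*(j - 7/2)*(j + 5/2)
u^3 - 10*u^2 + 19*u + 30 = (u - 6)*(u - 5)*(u + 1)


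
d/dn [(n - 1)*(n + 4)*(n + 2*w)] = 3*n^2 + 4*n*w + 6*n + 6*w - 4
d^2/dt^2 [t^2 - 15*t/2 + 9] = 2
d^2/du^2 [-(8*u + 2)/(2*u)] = -2/u^3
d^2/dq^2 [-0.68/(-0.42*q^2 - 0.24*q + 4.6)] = (-0.239904*q^2 - 0.137088*q + 0.68*(0.84*q + 0.24)*(1.68*q + 0.48) + 2.62752)/(0.42*q^2 + 0.24*q - 4.6)^3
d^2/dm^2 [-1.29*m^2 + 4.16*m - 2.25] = -2.58000000000000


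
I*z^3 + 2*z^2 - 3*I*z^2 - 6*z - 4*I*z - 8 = (z - 4)*(z - 2*I)*(I*z + I)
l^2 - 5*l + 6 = (l - 3)*(l - 2)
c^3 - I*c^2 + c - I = (c - I)^2*(c + I)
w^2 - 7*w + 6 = (w - 6)*(w - 1)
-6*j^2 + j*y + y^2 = (-2*j + y)*(3*j + y)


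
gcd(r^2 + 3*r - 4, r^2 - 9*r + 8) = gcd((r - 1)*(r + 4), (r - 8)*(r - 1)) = r - 1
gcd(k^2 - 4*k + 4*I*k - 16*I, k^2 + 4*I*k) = k + 4*I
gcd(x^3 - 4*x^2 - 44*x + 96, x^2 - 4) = x - 2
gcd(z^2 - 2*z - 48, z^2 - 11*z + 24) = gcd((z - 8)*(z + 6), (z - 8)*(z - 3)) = z - 8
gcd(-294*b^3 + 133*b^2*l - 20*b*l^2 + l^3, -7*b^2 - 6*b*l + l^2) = 7*b - l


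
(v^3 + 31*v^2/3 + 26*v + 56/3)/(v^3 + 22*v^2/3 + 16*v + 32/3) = (v + 7)/(v + 4)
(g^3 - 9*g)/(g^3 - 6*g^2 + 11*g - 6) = g*(g + 3)/(g^2 - 3*g + 2)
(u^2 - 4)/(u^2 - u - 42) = (4 - u^2)/(-u^2 + u + 42)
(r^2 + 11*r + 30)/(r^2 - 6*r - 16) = (r^2 + 11*r + 30)/(r^2 - 6*r - 16)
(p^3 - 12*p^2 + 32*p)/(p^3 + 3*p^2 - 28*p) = (p - 8)/(p + 7)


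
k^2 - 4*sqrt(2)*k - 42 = (k - 7*sqrt(2))*(k + 3*sqrt(2))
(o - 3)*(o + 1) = o^2 - 2*o - 3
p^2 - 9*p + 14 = (p - 7)*(p - 2)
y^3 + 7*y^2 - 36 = (y - 2)*(y + 3)*(y + 6)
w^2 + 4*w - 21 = (w - 3)*(w + 7)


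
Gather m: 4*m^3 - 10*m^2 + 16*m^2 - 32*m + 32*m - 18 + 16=4*m^3 + 6*m^2 - 2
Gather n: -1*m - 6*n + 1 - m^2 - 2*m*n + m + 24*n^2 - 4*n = -m^2 + 24*n^2 + n*(-2*m - 10) + 1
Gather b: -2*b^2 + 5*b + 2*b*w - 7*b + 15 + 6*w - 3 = -2*b^2 + b*(2*w - 2) + 6*w + 12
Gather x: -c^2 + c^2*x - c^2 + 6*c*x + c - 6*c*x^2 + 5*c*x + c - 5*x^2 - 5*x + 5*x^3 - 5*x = -2*c^2 + 2*c + 5*x^3 + x^2*(-6*c - 5) + x*(c^2 + 11*c - 10)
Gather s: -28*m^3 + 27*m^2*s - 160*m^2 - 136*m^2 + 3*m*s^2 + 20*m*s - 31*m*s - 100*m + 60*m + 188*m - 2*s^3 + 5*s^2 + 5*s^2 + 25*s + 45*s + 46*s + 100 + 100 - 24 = -28*m^3 - 296*m^2 + 148*m - 2*s^3 + s^2*(3*m + 10) + s*(27*m^2 - 11*m + 116) + 176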